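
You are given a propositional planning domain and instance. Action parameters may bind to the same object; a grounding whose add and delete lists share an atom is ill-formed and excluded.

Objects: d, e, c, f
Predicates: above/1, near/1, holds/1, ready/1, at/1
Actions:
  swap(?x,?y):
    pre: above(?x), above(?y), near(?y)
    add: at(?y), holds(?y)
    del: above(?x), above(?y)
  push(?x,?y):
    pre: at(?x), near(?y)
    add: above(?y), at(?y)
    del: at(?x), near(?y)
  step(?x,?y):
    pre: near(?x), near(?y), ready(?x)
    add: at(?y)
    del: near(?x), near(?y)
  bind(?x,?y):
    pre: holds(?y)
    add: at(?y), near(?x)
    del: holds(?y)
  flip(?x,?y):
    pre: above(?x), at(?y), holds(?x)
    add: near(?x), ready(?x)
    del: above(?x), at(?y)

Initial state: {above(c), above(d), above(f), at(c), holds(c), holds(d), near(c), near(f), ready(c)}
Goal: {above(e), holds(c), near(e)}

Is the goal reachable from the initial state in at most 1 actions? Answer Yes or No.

1. swap(d,f)  →  {above(c), at(c), at(f), holds(c), holds(d), holds(f), near(c), near(f), ready(c)}
2. bind(e,d)  →  {above(c), at(c), at(d), at(f), holds(c), holds(f), near(c), near(e), near(f), ready(c)}
3. push(d,e)  →  {above(c), above(e), at(c), at(e), at(f), holds(c), holds(f), near(c), near(f), ready(c)}
4. bind(e,f)  →  {above(c), above(e), at(c), at(e), at(f), holds(c), near(c), near(e), near(f), ready(c)}
optimal plan length = 4; 4 > 1

No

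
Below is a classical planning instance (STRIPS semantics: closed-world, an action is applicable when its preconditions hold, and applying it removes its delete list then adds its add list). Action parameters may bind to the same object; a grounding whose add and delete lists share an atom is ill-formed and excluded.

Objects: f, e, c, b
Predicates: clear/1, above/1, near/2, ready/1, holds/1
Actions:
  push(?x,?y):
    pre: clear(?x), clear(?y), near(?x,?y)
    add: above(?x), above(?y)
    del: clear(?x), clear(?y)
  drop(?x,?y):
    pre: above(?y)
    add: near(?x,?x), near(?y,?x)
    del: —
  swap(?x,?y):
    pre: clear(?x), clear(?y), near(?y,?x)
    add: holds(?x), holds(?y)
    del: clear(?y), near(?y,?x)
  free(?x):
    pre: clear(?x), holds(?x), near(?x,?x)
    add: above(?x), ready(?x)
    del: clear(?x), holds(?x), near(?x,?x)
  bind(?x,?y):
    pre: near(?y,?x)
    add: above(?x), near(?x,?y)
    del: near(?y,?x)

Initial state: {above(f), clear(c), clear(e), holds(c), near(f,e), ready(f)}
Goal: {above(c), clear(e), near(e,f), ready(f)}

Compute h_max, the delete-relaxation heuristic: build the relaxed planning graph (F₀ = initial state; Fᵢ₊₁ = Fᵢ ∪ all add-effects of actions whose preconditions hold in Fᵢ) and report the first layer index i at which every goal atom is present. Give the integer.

2

F0 = init (6 atoms)
F1 = F0 ∪ {above(e), near(b,b), near(c,c), near(e,e), near(e,f), near(f,b), near(f,c), near(f,f)}  (14 atoms)
F2 = F1 ∪ {above(b), above(c), holds(e), near(b,f), near(c,f), near(e,b), near(e,c), ready(c)}  (22 atoms)
goal ⊆ F2  ⇒  h_max = 2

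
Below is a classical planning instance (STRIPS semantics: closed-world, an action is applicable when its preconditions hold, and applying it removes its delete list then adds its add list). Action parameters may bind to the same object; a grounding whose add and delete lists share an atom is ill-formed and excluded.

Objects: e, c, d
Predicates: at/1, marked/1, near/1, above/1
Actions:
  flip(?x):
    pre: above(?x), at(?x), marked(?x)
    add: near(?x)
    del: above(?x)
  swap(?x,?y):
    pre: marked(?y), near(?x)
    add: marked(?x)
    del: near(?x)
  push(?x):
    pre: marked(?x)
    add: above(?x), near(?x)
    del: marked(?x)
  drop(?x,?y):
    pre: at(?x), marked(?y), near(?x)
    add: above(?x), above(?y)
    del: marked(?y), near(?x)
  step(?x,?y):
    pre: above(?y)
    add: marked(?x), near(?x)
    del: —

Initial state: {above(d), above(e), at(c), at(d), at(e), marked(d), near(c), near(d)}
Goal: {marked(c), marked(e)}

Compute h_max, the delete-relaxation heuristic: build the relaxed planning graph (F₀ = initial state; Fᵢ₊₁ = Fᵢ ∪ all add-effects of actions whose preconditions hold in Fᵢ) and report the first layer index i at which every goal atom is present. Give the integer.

1

F0 = init (8 atoms)
F1 = F0 ∪ {above(c), marked(c), marked(e), near(e)}  (12 atoms)
goal ⊆ F1  ⇒  h_max = 1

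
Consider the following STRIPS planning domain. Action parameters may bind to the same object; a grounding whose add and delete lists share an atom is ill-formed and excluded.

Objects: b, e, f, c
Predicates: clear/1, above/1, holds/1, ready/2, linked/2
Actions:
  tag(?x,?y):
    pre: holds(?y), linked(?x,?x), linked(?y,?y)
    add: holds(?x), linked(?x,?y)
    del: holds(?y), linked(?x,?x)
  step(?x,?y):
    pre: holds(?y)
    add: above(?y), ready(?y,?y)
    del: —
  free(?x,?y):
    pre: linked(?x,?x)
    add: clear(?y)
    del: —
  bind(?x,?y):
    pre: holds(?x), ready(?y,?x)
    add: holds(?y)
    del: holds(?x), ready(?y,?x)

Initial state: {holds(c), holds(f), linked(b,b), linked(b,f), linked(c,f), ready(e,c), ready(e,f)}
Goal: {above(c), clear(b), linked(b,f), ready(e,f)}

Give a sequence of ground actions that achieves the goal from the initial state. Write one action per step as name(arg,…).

step(b,c); free(b,b)

1. step(b,c)  →  {above(c), holds(c), holds(f), linked(b,b), linked(b,f), linked(c,f), ready(c,c), ready(e,c), ready(e,f)}
2. free(b,b)  →  {above(c), clear(b), holds(c), holds(f), linked(b,b), linked(b,f), linked(c,f), ready(c,c), ready(e,c), ready(e,f)}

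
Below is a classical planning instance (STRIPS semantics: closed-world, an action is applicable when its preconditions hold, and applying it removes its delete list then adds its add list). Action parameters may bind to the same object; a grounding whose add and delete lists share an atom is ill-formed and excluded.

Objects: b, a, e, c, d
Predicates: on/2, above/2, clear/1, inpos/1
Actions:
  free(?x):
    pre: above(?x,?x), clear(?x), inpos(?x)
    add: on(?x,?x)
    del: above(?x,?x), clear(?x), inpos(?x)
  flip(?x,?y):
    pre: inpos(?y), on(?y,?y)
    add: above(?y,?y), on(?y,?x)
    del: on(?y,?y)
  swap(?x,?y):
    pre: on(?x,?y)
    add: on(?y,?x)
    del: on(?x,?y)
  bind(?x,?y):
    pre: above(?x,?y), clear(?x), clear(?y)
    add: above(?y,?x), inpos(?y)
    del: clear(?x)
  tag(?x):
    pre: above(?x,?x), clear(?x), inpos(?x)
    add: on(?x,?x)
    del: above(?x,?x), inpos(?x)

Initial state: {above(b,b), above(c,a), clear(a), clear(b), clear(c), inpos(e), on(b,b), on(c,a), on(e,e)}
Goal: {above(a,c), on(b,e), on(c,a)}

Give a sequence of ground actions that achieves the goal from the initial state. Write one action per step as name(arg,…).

flip(b,e); swap(e,b); bind(c,a)

1. flip(b,e)  →  {above(b,b), above(c,a), above(e,e), clear(a), clear(b), clear(c), inpos(e), on(b,b), on(c,a), on(e,b)}
2. swap(e,b)  →  {above(b,b), above(c,a), above(e,e), clear(a), clear(b), clear(c), inpos(e), on(b,b), on(b,e), on(c,a)}
3. bind(c,a)  →  {above(a,c), above(b,b), above(c,a), above(e,e), clear(a), clear(b), inpos(a), inpos(e), on(b,b), on(b,e), on(c,a)}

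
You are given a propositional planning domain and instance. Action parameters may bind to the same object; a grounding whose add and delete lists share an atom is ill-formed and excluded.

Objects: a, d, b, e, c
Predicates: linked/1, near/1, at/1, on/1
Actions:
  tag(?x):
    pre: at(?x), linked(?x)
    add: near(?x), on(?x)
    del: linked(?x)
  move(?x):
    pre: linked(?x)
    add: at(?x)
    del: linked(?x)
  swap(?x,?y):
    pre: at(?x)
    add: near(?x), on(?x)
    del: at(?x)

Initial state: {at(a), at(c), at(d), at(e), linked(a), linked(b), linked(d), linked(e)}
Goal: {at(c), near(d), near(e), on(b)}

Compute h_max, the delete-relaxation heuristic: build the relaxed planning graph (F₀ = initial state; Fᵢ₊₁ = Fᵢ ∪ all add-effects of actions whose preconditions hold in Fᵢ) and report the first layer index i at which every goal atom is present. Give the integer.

2

F0 = init (8 atoms)
F1 = F0 ∪ {at(b), near(a), near(c), near(d), near(e), on(a), on(c), on(d), on(e)}  (17 atoms)
F2 = F1 ∪ {near(b), on(b)}  (19 atoms)
goal ⊆ F2  ⇒  h_max = 2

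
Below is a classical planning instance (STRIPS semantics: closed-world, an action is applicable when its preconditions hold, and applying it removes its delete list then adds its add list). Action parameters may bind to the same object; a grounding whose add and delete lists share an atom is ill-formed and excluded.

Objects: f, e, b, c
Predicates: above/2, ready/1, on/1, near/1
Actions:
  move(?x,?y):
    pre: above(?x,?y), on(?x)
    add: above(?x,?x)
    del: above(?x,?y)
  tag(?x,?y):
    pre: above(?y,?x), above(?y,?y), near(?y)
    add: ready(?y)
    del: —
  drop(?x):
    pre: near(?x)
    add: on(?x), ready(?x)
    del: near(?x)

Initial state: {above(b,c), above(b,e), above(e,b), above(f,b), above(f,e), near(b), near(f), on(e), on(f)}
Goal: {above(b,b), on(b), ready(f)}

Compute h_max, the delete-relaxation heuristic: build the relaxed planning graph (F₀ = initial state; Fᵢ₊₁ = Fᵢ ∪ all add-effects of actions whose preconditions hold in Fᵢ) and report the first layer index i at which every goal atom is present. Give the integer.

2

F0 = init (9 atoms)
F1 = F0 ∪ {above(e,e), above(f,f), on(b), ready(b), ready(f)}  (14 atoms)
F2 = F1 ∪ {above(b,b)}  (15 atoms)
goal ⊆ F2  ⇒  h_max = 2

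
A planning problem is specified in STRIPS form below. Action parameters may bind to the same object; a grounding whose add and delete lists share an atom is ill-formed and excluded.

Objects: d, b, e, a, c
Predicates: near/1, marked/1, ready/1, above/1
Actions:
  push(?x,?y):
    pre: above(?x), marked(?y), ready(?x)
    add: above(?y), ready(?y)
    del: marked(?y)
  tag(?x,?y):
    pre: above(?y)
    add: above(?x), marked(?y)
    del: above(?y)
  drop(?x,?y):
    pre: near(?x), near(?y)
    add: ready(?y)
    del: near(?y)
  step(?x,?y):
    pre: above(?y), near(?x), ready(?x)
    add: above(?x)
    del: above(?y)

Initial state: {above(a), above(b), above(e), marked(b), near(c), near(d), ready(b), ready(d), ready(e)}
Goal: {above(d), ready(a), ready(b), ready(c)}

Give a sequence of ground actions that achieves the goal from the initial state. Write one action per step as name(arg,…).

tag(d,a); push(d,a); drop(d,c)

1. tag(d,a)  →  {above(b), above(d), above(e), marked(a), marked(b), near(c), near(d), ready(b), ready(d), ready(e)}
2. push(d,a)  →  {above(a), above(b), above(d), above(e), marked(b), near(c), near(d), ready(a), ready(b), ready(d), ready(e)}
3. drop(d,c)  →  {above(a), above(b), above(d), above(e), marked(b), near(d), ready(a), ready(b), ready(c), ready(d), ready(e)}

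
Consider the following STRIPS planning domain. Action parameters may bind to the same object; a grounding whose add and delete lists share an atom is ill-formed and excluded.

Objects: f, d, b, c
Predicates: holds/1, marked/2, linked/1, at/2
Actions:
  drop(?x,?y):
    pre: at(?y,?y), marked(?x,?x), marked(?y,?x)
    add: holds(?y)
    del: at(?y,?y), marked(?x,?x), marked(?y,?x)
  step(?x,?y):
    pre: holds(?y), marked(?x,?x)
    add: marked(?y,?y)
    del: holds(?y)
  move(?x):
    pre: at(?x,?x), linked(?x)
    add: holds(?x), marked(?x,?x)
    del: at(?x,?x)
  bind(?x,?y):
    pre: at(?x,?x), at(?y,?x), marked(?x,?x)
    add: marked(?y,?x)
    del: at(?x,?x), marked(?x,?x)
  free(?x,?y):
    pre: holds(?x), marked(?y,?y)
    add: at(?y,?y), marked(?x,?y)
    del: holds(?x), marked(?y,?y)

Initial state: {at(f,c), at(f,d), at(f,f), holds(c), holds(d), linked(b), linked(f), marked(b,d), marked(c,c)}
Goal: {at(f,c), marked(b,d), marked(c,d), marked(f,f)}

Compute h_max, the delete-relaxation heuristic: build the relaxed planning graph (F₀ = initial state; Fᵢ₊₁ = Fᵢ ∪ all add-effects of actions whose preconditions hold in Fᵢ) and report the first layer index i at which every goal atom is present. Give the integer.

2

F0 = init (9 atoms)
F1 = F0 ∪ {at(c,c), holds(f), marked(d,c), marked(d,d), marked(f,f)}  (14 atoms)
F2 = F1 ∪ {at(d,d), marked(c,d), marked(c,f), marked(d,f), marked(f,c), marked(f,d)}  (20 atoms)
goal ⊆ F2  ⇒  h_max = 2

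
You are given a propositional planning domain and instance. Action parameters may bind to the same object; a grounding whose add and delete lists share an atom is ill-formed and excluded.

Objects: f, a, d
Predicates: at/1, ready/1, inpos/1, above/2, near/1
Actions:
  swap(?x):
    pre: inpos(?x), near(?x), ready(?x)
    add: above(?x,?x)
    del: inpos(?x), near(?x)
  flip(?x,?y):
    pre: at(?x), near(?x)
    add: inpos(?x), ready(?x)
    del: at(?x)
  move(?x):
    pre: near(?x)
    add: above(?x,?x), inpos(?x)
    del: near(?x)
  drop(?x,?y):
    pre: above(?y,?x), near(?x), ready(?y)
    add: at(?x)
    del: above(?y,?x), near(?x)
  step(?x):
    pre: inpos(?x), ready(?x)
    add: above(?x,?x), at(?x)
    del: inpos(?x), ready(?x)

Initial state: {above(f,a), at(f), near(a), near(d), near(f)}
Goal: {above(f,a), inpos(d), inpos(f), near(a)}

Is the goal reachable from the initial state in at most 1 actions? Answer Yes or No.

No

1. flip(f,f)  →  {above(f,a), inpos(f), near(a), near(d), near(f), ready(f)}
2. move(d)  →  {above(d,d), above(f,a), inpos(d), inpos(f), near(a), near(f), ready(f)}
optimal plan length = 2; 2 > 1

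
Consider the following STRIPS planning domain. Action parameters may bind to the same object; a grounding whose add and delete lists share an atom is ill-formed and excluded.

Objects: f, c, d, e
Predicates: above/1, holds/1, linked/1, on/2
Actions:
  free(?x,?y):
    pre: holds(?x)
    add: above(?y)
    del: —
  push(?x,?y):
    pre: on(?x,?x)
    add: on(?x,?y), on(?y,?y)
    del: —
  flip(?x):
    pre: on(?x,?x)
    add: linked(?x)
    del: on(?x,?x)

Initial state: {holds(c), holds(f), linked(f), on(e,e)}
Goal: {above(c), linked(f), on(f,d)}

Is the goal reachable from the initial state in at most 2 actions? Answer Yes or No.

No

1. free(f,c)  →  {above(c), holds(c), holds(f), linked(f), on(e,e)}
2. push(e,f)  →  {above(c), holds(c), holds(f), linked(f), on(e,e), on(e,f), on(f,f)}
3. push(f,d)  →  {above(c), holds(c), holds(f), linked(f), on(d,d), on(e,e), on(e,f), on(f,d), on(f,f)}
optimal plan length = 3; 3 > 2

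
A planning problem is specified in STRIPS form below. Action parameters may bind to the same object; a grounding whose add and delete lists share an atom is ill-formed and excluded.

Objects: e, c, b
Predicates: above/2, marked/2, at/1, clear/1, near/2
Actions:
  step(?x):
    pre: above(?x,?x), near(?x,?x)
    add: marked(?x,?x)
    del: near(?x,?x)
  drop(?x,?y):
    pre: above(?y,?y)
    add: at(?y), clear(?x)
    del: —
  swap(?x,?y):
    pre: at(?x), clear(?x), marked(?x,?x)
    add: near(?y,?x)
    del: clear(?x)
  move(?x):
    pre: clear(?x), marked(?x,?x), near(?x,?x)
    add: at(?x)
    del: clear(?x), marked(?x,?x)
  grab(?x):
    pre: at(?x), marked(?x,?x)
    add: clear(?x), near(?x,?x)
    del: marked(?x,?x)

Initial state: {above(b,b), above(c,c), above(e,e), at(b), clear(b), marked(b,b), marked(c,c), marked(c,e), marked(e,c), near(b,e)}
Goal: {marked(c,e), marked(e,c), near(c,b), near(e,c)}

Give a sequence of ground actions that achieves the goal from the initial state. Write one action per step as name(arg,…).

1. drop(c,c)  →  {above(b,b), above(c,c), above(e,e), at(b), at(c), clear(b), clear(c), marked(b,b), marked(c,c), marked(c,e), marked(e,c), near(b,e)}
2. swap(c,e)  →  {above(b,b), above(c,c), above(e,e), at(b), at(c), clear(b), marked(b,b), marked(c,c), marked(c,e), marked(e,c), near(b,e), near(e,c)}
3. swap(b,c)  →  {above(b,b), above(c,c), above(e,e), at(b), at(c), marked(b,b), marked(c,c), marked(c,e), marked(e,c), near(b,e), near(c,b), near(e,c)}

drop(c,c); swap(c,e); swap(b,c)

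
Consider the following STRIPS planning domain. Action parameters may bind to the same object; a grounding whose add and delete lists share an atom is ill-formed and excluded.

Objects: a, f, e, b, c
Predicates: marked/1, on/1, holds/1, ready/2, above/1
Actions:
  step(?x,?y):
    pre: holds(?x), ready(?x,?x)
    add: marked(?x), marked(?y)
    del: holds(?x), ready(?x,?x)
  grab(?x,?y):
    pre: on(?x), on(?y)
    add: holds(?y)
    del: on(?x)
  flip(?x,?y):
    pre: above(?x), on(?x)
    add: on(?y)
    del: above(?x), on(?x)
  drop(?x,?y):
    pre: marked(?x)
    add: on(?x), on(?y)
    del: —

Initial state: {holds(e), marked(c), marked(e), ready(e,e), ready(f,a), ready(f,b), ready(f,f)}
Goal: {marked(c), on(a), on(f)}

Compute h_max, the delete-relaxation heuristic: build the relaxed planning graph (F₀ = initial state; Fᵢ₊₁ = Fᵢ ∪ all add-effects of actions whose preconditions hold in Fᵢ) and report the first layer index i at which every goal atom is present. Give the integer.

1

F0 = init (7 atoms)
F1 = F0 ∪ {marked(a), marked(b), marked(f), on(a), on(b), on(c), on(e), on(f)}  (15 atoms)
goal ⊆ F1  ⇒  h_max = 1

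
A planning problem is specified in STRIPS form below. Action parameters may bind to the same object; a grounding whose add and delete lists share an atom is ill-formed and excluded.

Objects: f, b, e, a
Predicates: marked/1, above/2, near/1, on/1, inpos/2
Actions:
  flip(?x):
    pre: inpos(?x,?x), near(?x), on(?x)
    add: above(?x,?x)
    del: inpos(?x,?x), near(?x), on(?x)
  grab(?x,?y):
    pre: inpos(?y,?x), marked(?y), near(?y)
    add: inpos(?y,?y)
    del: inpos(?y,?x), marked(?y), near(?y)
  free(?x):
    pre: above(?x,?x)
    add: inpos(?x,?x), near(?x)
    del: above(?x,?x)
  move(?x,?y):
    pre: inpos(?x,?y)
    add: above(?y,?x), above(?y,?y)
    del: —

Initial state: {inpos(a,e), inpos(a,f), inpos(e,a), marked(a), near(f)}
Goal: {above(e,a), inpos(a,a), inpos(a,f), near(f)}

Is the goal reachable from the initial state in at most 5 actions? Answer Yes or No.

Yes

1. move(e,a)  →  {above(a,a), above(a,e), inpos(a,e), inpos(a,f), inpos(e,a), marked(a), near(f)}
2. free(a)  →  {above(a,e), inpos(a,a), inpos(a,e), inpos(a,f), inpos(e,a), marked(a), near(a), near(f)}
3. move(a,e)  →  {above(a,e), above(e,a), above(e,e), inpos(a,a), inpos(a,e), inpos(a,f), inpos(e,a), marked(a), near(a), near(f)}
optimal plan length = 3; 3 ≤ 5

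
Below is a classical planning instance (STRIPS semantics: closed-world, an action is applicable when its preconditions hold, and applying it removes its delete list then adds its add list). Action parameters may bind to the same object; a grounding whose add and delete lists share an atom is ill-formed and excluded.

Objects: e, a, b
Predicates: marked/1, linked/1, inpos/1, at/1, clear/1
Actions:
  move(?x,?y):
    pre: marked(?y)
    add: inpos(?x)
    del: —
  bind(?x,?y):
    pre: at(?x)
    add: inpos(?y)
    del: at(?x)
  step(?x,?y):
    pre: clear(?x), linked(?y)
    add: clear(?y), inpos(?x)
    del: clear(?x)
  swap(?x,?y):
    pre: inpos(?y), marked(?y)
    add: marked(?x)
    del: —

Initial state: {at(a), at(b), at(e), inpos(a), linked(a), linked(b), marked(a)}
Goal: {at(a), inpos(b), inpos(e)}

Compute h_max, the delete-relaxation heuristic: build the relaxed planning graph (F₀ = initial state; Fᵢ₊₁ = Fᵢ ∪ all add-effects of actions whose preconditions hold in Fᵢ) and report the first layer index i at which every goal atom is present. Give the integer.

F0 = init (7 atoms)
F1 = F0 ∪ {inpos(b), inpos(e), marked(b), marked(e)}  (11 atoms)
goal ⊆ F1  ⇒  h_max = 1

1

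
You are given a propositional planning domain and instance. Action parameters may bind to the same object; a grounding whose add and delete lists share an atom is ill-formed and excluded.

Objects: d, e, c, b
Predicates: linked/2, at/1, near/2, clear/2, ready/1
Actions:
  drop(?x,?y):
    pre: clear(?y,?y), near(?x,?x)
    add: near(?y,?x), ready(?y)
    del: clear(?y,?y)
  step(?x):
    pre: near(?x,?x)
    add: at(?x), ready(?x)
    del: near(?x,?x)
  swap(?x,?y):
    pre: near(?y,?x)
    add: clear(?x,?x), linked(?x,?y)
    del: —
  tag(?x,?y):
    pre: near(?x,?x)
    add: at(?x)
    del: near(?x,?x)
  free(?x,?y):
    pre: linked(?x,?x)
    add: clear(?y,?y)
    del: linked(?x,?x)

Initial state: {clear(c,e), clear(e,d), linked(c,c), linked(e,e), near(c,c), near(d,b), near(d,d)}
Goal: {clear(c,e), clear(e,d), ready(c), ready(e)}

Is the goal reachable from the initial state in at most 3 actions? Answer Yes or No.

Yes

1. step(c)  →  {at(c), clear(c,e), clear(e,d), linked(c,c), linked(e,e), near(d,b), near(d,d), ready(c)}
2. free(e,e)  →  {at(c), clear(c,e), clear(e,d), clear(e,e), linked(c,c), near(d,b), near(d,d), ready(c)}
3. drop(d,e)  →  {at(c), clear(c,e), clear(e,d), linked(c,c), near(d,b), near(d,d), near(e,d), ready(c), ready(e)}
optimal plan length = 3; 3 ≤ 3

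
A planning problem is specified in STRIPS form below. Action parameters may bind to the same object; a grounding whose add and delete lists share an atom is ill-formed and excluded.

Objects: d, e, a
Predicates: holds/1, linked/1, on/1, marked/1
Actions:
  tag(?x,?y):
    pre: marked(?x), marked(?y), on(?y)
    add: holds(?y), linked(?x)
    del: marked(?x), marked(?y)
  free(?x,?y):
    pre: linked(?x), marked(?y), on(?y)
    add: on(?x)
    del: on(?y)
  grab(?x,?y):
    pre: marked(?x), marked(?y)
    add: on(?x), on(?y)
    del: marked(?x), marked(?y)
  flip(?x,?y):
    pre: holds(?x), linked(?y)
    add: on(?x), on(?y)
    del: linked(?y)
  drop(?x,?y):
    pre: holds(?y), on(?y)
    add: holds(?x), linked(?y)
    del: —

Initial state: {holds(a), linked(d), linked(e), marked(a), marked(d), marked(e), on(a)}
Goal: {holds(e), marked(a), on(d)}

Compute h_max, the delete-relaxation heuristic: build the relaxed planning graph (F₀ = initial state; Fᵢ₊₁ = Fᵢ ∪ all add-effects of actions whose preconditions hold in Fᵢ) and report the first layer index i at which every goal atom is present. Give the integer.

1

F0 = init (7 atoms)
F1 = F0 ∪ {holds(d), holds(e), linked(a), on(d), on(e)}  (12 atoms)
goal ⊆ F1  ⇒  h_max = 1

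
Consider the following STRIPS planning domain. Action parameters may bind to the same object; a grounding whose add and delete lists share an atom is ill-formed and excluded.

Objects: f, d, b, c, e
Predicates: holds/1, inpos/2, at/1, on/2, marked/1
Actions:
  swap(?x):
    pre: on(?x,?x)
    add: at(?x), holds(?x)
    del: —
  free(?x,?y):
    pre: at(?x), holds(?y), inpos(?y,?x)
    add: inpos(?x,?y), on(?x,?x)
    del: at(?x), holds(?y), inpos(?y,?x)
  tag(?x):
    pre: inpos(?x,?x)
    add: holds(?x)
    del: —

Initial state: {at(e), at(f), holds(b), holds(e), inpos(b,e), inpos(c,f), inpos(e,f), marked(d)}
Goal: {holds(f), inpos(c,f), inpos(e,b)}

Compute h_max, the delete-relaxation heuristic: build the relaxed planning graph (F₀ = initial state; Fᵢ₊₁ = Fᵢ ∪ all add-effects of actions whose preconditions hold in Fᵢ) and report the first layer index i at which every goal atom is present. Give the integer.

F0 = init (8 atoms)
F1 = F0 ∪ {inpos(e,b), inpos(f,e), on(e,e), on(f,f)}  (12 atoms)
F2 = F1 ∪ {holds(f)}  (13 atoms)
goal ⊆ F2  ⇒  h_max = 2

2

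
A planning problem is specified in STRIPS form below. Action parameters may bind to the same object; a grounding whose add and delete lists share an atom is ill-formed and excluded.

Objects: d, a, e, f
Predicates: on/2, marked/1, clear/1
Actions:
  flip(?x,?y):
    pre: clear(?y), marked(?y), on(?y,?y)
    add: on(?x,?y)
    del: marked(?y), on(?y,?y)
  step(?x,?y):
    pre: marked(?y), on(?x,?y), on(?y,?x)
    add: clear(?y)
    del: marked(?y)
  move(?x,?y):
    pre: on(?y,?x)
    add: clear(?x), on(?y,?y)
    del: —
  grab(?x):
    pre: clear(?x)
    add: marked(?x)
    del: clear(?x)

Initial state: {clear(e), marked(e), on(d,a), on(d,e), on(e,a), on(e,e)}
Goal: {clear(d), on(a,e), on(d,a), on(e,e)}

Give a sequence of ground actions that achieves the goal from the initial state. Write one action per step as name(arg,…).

flip(a,e); move(a,d); move(d,d); move(a,e)

1. flip(a,e)  →  {clear(e), on(a,e), on(d,a), on(d,e), on(e,a)}
2. move(a,d)  →  {clear(a), clear(e), on(a,e), on(d,a), on(d,d), on(d,e), on(e,a)}
3. move(d,d)  →  {clear(a), clear(d), clear(e), on(a,e), on(d,a), on(d,d), on(d,e), on(e,a)}
4. move(a,e)  →  {clear(a), clear(d), clear(e), on(a,e), on(d,a), on(d,d), on(d,e), on(e,a), on(e,e)}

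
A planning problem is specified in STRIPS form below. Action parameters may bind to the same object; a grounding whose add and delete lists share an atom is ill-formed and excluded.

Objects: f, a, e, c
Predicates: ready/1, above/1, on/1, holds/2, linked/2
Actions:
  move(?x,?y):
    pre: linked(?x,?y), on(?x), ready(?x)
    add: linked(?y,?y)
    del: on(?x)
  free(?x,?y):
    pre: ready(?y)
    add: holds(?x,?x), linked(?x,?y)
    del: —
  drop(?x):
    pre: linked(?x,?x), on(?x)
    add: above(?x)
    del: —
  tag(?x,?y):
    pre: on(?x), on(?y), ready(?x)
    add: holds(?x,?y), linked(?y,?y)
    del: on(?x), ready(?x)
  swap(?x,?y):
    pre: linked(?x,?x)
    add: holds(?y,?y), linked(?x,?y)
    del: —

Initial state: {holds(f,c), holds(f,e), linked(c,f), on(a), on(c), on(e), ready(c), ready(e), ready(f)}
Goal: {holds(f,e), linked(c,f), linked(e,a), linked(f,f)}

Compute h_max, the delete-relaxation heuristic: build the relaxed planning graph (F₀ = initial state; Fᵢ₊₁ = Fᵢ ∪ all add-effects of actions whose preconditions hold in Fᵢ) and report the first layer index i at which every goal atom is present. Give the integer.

F0 = init (9 atoms)
F1 = F0 ∪ {holds(a,a), holds(c,a), holds(c,c), holds(c,e), holds(e,a), holds(e,c), holds(e,e), holds(f,f), linked(a,a), linked(a,c), linked(a,e), linked(a,f), linked(c,c), linked(c,e), linked(e,c), linked(e,e), linked(e,f), linked(f,c), linked(f,e), linked(f,f)}  (29 atoms)
F2 = F1 ∪ {above(a), above(c), above(e), linked(c,a), linked(e,a), linked(f,a)}  (35 atoms)
goal ⊆ F2  ⇒  h_max = 2

2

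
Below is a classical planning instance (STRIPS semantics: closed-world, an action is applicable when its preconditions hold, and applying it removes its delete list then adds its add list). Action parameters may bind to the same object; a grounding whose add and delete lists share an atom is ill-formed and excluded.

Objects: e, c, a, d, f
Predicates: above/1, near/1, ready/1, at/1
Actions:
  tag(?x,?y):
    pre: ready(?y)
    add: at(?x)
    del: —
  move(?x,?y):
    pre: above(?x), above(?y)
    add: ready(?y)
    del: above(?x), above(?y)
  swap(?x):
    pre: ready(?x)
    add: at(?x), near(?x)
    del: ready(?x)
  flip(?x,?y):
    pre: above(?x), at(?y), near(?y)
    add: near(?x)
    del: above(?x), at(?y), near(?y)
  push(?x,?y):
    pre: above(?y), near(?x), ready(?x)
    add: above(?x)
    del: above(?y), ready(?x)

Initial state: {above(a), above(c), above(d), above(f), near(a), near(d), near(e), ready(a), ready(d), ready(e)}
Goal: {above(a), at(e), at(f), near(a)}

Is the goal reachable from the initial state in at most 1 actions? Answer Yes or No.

No

1. tag(e,e)  →  {above(a), above(c), above(d), above(f), at(e), near(a), near(d), near(e), ready(a), ready(d), ready(e)}
2. tag(f,e)  →  {above(a), above(c), above(d), above(f), at(e), at(f), near(a), near(d), near(e), ready(a), ready(d), ready(e)}
optimal plan length = 2; 2 > 1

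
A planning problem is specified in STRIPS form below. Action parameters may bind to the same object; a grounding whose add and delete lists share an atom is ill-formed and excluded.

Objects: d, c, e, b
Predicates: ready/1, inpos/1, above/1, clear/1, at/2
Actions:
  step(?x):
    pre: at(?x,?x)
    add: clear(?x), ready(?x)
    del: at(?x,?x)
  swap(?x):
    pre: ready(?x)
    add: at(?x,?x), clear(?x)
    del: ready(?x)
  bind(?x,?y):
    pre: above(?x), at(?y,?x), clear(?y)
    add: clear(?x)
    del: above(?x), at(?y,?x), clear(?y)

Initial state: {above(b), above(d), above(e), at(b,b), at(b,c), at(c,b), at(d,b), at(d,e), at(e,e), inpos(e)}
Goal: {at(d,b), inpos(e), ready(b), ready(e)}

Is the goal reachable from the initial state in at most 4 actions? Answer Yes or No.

1. step(e)  →  {above(b), above(d), above(e), at(b,b), at(b,c), at(c,b), at(d,b), at(d,e), clear(e), inpos(e), ready(e)}
2. step(b)  →  {above(b), above(d), above(e), at(b,c), at(c,b), at(d,b), at(d,e), clear(b), clear(e), inpos(e), ready(b), ready(e)}
optimal plan length = 2; 2 ≤ 4

Yes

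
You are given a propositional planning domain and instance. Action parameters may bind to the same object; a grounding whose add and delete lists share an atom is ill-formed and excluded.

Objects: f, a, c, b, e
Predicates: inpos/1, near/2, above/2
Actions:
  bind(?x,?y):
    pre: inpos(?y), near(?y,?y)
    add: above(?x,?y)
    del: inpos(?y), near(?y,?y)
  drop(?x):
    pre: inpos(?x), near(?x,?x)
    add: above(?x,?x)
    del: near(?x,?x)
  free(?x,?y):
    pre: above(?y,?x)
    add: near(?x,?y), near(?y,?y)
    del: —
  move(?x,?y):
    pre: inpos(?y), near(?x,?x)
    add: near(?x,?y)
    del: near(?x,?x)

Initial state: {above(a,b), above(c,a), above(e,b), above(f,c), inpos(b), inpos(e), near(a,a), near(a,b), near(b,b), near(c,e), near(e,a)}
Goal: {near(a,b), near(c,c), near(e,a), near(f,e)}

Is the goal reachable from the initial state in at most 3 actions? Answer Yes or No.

1. free(a,c)  →  {above(a,b), above(c,a), above(e,b), above(f,c), inpos(b), inpos(e), near(a,a), near(a,b), near(a,c), near(b,b), near(c,c), near(c,e), near(e,a)}
2. free(c,f)  →  {above(a,b), above(c,a), above(e,b), above(f,c), inpos(b), inpos(e), near(a,a), near(a,b), near(a,c), near(b,b), near(c,c), near(c,e), near(c,f), near(e,a), near(f,f)}
3. move(f,e)  →  {above(a,b), above(c,a), above(e,b), above(f,c), inpos(b), inpos(e), near(a,a), near(a,b), near(a,c), near(b,b), near(c,c), near(c,e), near(c,f), near(e,a), near(f,e)}
optimal plan length = 3; 3 ≤ 3

Yes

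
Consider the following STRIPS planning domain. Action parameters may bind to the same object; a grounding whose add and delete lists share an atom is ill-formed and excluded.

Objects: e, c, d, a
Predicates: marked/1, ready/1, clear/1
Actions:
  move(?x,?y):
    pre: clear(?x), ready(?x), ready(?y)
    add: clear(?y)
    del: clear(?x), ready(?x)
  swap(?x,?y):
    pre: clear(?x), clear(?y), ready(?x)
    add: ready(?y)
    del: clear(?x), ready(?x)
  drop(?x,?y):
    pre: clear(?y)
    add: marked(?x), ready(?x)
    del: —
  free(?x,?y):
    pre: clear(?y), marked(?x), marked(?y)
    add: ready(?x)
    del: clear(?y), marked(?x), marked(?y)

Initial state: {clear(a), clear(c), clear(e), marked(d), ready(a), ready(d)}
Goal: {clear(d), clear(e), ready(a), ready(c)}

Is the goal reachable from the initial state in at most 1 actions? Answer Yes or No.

1. move(a,d)  →  {clear(c), clear(d), clear(e), marked(d), ready(d)}
2. drop(c,e)  →  {clear(c), clear(d), clear(e), marked(c), marked(d), ready(c), ready(d)}
3. drop(a,e)  →  {clear(c), clear(d), clear(e), marked(a), marked(c), marked(d), ready(a), ready(c), ready(d)}
optimal plan length = 3; 3 > 1

No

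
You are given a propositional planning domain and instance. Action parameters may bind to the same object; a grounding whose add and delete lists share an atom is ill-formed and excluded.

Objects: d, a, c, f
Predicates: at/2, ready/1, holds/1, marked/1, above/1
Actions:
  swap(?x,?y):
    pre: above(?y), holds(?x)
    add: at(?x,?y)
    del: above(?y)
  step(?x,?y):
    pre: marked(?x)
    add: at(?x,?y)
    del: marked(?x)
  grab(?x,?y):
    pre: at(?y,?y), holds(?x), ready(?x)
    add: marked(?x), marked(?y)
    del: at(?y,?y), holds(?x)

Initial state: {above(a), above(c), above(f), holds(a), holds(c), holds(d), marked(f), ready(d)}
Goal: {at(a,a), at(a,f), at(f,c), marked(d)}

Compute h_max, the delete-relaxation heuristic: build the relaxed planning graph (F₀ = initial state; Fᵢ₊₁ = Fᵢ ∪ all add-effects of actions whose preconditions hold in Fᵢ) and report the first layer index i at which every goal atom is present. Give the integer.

F0 = init (8 atoms)
F1 = F0 ∪ {at(a,a), at(a,c), at(a,f), at(c,a), at(c,c), at(c,f), at(d,a), at(d,c), at(d,f), at(f,a), at(f,c), at(f,d), at(f,f)}  (21 atoms)
F2 = F1 ∪ {marked(a), marked(c), marked(d)}  (24 atoms)
goal ⊆ F2  ⇒  h_max = 2

2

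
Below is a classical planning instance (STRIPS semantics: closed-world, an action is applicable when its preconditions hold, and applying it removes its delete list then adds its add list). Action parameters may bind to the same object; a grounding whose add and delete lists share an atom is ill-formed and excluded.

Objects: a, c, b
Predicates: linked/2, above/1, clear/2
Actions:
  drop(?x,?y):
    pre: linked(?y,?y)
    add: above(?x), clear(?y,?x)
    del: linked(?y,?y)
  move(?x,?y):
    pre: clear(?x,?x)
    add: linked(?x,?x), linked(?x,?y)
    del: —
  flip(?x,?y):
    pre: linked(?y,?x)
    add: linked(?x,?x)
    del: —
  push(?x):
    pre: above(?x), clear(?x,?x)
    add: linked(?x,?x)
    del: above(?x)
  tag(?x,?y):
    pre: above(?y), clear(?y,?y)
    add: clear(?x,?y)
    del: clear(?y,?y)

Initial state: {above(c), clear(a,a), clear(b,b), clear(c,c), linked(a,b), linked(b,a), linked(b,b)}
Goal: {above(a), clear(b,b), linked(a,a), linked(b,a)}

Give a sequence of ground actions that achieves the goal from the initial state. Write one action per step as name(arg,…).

1. drop(a,b)  →  {above(a), above(c), clear(a,a), clear(b,a), clear(b,b), clear(c,c), linked(a,b), linked(b,a)}
2. move(a,a)  →  {above(a), above(c), clear(a,a), clear(b,a), clear(b,b), clear(c,c), linked(a,a), linked(a,b), linked(b,a)}

drop(a,b); move(a,a)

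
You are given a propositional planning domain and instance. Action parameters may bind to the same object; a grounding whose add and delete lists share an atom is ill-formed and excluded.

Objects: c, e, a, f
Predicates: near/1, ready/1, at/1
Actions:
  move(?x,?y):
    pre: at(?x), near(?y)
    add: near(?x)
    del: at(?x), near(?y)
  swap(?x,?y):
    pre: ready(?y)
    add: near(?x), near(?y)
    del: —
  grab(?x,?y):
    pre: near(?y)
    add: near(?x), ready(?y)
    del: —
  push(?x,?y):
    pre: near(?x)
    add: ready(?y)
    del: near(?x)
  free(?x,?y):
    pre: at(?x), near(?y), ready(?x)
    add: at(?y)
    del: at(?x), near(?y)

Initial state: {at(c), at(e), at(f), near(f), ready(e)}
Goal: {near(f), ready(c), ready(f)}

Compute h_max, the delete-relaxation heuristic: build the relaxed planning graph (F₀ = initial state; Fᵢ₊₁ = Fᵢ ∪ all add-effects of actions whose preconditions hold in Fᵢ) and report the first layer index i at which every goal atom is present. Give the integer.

F0 = init (5 atoms)
F1 = F0 ∪ {near(a), near(c), near(e), ready(a), ready(c), ready(f)}  (11 atoms)
goal ⊆ F1  ⇒  h_max = 1

1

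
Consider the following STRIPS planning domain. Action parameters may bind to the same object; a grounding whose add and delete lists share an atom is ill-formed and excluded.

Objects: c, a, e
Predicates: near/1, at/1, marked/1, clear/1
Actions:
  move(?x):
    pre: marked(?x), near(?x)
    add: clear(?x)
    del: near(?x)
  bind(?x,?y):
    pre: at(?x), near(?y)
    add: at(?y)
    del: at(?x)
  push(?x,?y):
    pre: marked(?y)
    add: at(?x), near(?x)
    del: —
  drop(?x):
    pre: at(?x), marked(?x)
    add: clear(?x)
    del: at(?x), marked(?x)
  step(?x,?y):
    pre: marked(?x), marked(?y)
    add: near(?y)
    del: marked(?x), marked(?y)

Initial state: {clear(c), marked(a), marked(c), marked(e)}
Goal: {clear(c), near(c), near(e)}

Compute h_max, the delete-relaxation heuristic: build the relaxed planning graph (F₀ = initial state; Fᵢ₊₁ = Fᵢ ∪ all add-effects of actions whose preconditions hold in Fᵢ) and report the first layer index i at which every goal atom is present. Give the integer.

1

F0 = init (4 atoms)
F1 = F0 ∪ {at(a), at(c), at(e), near(a), near(c), near(e)}  (10 atoms)
goal ⊆ F1  ⇒  h_max = 1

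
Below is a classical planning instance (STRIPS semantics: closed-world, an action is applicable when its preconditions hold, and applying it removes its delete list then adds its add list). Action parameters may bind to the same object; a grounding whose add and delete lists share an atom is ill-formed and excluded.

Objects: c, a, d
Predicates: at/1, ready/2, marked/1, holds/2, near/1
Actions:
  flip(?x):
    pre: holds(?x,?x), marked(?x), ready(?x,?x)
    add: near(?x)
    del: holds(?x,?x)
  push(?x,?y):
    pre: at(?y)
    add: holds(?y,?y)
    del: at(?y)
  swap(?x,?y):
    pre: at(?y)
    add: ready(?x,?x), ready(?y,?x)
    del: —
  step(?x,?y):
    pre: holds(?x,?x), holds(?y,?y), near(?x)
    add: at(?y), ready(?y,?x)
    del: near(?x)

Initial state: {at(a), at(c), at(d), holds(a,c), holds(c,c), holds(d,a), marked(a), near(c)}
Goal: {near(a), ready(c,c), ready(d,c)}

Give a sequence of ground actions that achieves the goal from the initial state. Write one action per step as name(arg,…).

push(c,a); swap(c,d); swap(a,c); flip(a)

1. push(c,a)  →  {at(c), at(d), holds(a,a), holds(a,c), holds(c,c), holds(d,a), marked(a), near(c)}
2. swap(c,d)  →  {at(c), at(d), holds(a,a), holds(a,c), holds(c,c), holds(d,a), marked(a), near(c), ready(c,c), ready(d,c)}
3. swap(a,c)  →  {at(c), at(d), holds(a,a), holds(a,c), holds(c,c), holds(d,a), marked(a), near(c), ready(a,a), ready(c,a), ready(c,c), ready(d,c)}
4. flip(a)  →  {at(c), at(d), holds(a,c), holds(c,c), holds(d,a), marked(a), near(a), near(c), ready(a,a), ready(c,a), ready(c,c), ready(d,c)}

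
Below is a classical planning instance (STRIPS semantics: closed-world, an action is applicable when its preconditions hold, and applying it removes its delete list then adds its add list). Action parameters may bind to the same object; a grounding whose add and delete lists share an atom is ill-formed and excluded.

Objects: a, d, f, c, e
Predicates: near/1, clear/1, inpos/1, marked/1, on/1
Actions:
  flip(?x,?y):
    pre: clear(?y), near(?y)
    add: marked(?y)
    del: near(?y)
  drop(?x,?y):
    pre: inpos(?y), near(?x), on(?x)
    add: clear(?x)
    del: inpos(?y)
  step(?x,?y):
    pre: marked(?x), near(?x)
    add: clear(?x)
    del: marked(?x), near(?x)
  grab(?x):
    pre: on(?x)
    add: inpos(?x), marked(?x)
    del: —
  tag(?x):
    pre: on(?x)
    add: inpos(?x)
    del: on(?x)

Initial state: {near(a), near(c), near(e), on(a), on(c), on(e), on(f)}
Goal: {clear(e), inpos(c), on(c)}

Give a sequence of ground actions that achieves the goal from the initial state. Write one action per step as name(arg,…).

1. grab(a)  →  {inpos(a), marked(a), near(a), near(c), near(e), on(a), on(c), on(e), on(f)}
2. drop(e,a)  →  {clear(e), marked(a), near(a), near(c), near(e), on(a), on(c), on(e), on(f)}
3. grab(c)  →  {clear(e), inpos(c), marked(a), marked(c), near(a), near(c), near(e), on(a), on(c), on(e), on(f)}

grab(a); drop(e,a); grab(c)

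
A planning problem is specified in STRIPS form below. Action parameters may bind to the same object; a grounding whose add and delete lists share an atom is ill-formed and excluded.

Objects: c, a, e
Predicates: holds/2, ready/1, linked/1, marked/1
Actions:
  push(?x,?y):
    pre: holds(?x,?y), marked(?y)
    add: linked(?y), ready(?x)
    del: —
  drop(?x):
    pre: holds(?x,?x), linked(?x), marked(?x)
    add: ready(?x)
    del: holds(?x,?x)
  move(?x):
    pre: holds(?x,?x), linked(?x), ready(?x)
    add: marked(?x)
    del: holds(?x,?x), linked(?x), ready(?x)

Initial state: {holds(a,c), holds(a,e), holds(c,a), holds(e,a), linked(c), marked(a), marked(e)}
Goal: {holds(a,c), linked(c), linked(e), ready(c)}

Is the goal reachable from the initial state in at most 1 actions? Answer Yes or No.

1. push(c,a)  →  {holds(a,c), holds(a,e), holds(c,a), holds(e,a), linked(a), linked(c), marked(a), marked(e), ready(c)}
2. push(a,e)  →  {holds(a,c), holds(a,e), holds(c,a), holds(e,a), linked(a), linked(c), linked(e), marked(a), marked(e), ready(a), ready(c)}
optimal plan length = 2; 2 > 1

No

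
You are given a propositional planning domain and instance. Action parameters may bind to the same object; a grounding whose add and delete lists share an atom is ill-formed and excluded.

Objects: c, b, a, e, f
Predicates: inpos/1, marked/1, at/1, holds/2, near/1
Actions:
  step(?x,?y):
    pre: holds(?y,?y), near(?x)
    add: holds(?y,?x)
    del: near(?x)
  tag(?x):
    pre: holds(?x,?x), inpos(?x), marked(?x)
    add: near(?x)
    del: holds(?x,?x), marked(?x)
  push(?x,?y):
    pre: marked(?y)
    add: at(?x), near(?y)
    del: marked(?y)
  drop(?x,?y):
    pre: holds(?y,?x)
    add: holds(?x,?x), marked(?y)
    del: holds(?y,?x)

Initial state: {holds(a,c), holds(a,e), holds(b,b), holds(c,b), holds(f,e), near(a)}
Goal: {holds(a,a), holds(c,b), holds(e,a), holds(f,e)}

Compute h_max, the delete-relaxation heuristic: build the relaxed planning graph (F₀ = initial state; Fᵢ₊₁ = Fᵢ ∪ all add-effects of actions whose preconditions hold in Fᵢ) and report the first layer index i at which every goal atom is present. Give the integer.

2

F0 = init (6 atoms)
F1 = F0 ∪ {holds(b,a), holds(c,c), holds(e,e), marked(a), marked(c), marked(f)}  (12 atoms)
F2 = F1 ∪ {at(a), at(b), at(c), at(e), at(f), holds(a,a), holds(c,a), holds(e,a), marked(b), near(c), near(f)}  (23 atoms)
goal ⊆ F2  ⇒  h_max = 2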